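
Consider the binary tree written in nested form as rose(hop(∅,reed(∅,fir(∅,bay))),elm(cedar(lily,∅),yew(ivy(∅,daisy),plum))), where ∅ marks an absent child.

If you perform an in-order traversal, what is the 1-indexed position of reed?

2

In-order visits the left subtree, then the node, then the right subtree.
At rose: go left to hop.
  At hop: no left child.
  Visit hop.
  At hop: go right to reed.
    At reed: no left child.
    Visit reed.
    At reed: go right to fir.
      At fir: no left child.
      Visit fir.
      At fir: go right to bay.
        bay is a leaf — visit bay.
Visit rose.
At rose: go right to elm.
  At elm: go left to cedar.
    At cedar: go left to lily.
      lily is a leaf — visit lily.
    Visit cedar.
    At cedar: no right child.
  Visit elm.
  At elm: go right to yew.
    At yew: go left to ivy.
      At ivy: no left child.
      Visit ivy.
      At ivy: go right to daisy.
        daisy is a leaf — visit daisy.
    Visit yew.
    At yew: go right to plum.
      plum is a leaf — visit plum.
Full in-order sequence: hop, reed, fir, bay, rose, lily, cedar, elm, ivy, daisy, yew, plum.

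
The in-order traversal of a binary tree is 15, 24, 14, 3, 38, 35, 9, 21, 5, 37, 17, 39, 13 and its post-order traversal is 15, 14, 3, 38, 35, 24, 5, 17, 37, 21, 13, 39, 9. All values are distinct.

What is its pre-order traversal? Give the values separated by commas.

9, 24, 15, 35, 38, 3, 14, 39, 21, 37, 5, 17, 13

The last element of post-order is the root; it splits in-order into left and right subtrees.
Root 9: left subtree has 6 nodes {15, 24, 14, 3, 38, 35}, right has 6 {21, 5, 37, 17, 39, 13}.
  Root 24: left subtree has 1 node {15}, right has 4 {14, 3, 38, 35}.
    Root 35: left subtree has 3 nodes {14, 3, 38}, right has 0 { }.
      Root 38: left subtree has 2 nodes {14, 3}, right has 0 { }.
        Root 3: left subtree has 1 node {14}, right has 0 { }.
  Root 39: left subtree has 4 nodes {21, 5, 37, 17}, right has 1 {13}.
    Root 21: left subtree has 0 nodes { }, right has 3 {5, 37, 17}.
      Root 37: left subtree has 1 node {5}, right has 1 {17}.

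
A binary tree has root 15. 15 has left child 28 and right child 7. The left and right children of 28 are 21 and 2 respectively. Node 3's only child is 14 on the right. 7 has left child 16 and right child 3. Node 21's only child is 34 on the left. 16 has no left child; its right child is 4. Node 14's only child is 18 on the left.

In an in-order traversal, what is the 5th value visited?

15

In-order visits the left subtree, then the node, then the right subtree.
At 15: go left to 28.
  At 28: go left to 21.
    At 21: go left to 34.
      34 is a leaf — visit 34.
    Visit 21.
    At 21: no right child.
  Visit 28.
  At 28: go right to 2.
    2 is a leaf — visit 2.
Visit 15.
At 15: go right to 7.
  At 7: go left to 16.
    At 16: no left child.
    Visit 16.
    At 16: go right to 4.
      4 is a leaf — visit 4.
  Visit 7.
  At 7: go right to 3.
    At 3: no left child.
    Visit 3.
    At 3: go right to 14.
      At 14: go left to 18.
        18 is a leaf — visit 18.
      Visit 14.
      At 14: no right child.
Full in-order sequence: 34, 21, 28, 2, 15, 16, 4, 7, 3, 18, 14.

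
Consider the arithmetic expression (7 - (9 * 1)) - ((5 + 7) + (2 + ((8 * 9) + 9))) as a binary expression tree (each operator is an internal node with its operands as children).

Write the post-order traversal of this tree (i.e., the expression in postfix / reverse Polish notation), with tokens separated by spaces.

Post-order on an expression tree gives postfix notation: for each operator, emit left operand, right operand, then the operator.

7 9 1 * - 5 7 + 2 8 9 * 9 + + + -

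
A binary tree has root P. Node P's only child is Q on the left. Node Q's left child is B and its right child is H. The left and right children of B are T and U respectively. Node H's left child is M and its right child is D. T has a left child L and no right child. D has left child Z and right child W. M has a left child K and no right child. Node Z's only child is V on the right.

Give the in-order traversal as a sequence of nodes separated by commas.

L, T, B, U, Q, K, M, H, Z, V, D, W, P

In-order visits the left subtree, then the node, then the right subtree.
At P: go left to Q.
  At Q: go left to B.
    At B: go left to T.
      At T: go left to L.
        L is a leaf — visit L.
      Visit T.
      At T: no right child.
    Visit B.
    At B: go right to U.
      U is a leaf — visit U.
  Visit Q.
  At Q: go right to H.
    At H: go left to M.
      At M: go left to K.
        K is a leaf — visit K.
      Visit M.
      At M: no right child.
    Visit H.
    At H: go right to D.
      At D: go left to Z.
        At Z: no left child.
        Visit Z.
        At Z: go right to V.
          V is a leaf — visit V.
      Visit D.
      At D: go right to W.
        W is a leaf — visit W.
Visit P.
At P: no right child.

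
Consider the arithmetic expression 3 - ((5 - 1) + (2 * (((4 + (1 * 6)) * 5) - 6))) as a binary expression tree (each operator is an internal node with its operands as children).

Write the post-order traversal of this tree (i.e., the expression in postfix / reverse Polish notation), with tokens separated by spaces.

3 5 1 - 2 4 1 6 * + 5 * 6 - * + -

Post-order on an expression tree gives postfix notation: for each operator, emit left operand, right operand, then the operator.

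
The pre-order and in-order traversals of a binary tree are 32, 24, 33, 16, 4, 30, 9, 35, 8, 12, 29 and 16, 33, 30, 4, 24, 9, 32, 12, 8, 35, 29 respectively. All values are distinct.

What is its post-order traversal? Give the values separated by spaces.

16 30 4 33 9 24 12 8 29 35 32

The first element of pre-order is the root; it splits in-order into left and right subtrees.
Root 32: left subtree has 6 nodes {16, 33, 30, 4, 24, 9}, right has 4 {12, 8, 35, 29}.
  Root 24: left subtree has 4 nodes {16, 33, 30, 4}, right has 1 {9}.
    Root 33: left subtree has 1 node {16}, right has 2 {30, 4}.
      Root 4: left subtree has 1 node {30}, right has 0 { }.
  Root 35: left subtree has 2 nodes {12, 8}, right has 1 {29}.
    Root 8: left subtree has 1 node {12}, right has 0 { }.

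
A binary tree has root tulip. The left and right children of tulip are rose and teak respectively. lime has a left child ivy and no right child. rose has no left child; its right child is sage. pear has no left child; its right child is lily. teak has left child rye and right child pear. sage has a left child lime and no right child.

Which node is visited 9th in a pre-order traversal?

lily

Pre-order visits the node, then its left subtree, then its right subtree.
Visit tulip.
At tulip: go left to rose.
  Visit rose.
  At rose: no left child.
  At rose: go right to sage.
    Visit sage.
    At sage: go left to lime.
      Visit lime.
      At lime: go left to ivy.
        ivy is a leaf — visit ivy.
      At lime: no right child.
    At sage: no right child.
At tulip: go right to teak.
  Visit teak.
  At teak: go left to rye.
    rye is a leaf — visit rye.
  At teak: go right to pear.
    Visit pear.
    At pear: no left child.
    At pear: go right to lily.
      lily is a leaf — visit lily.
Full pre-order sequence: tulip, rose, sage, lime, ivy, teak, rye, pear, lily.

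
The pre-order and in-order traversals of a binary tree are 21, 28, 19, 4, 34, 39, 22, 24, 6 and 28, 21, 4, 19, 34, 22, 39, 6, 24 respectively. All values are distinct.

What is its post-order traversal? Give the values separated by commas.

28, 4, 22, 6, 24, 39, 34, 19, 21

The first element of pre-order is the root; it splits in-order into left and right subtrees.
Root 21: left subtree has 1 node {28}, right has 7 {4, 19, 34, 22, 39, 6, 24}.
  Root 19: left subtree has 1 node {4}, right has 5 {34, 22, 39, 6, 24}.
    Root 34: left subtree has 0 nodes { }, right has 4 {22, 39, 6, 24}.
      Root 39: left subtree has 1 node {22}, right has 2 {6, 24}.
        Root 24: left subtree has 1 node {6}, right has 0 { }.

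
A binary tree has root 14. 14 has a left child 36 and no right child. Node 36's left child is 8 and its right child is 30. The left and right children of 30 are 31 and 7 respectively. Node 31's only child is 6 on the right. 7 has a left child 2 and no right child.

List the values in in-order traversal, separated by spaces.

In-order visits the left subtree, then the node, then the right subtree.
At 14: go left to 36.
  At 36: go left to 8.
    8 is a leaf — visit 8.
  Visit 36.
  At 36: go right to 30.
    At 30: go left to 31.
      At 31: no left child.
      Visit 31.
      At 31: go right to 6.
        6 is a leaf — visit 6.
    Visit 30.
    At 30: go right to 7.
      At 7: go left to 2.
        2 is a leaf — visit 2.
      Visit 7.
      At 7: no right child.
Visit 14.
At 14: no right child.

8 36 31 6 30 2 7 14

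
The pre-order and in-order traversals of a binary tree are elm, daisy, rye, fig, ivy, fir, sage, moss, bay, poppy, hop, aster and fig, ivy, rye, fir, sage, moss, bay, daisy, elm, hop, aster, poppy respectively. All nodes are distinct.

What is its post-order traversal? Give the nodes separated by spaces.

ivy fig bay moss sage fir rye daisy aster hop poppy elm

The first element of pre-order is the root; it splits in-order into left and right subtrees.
Root elm: left subtree has 8 nodes {fig, ivy, rye, fir, sage, moss, bay, daisy}, right has 3 {hop, aster, poppy}.
  Root daisy: left subtree has 7 nodes {fig, ivy, rye, fir, sage, moss, bay}, right has 0 { }.
    Root rye: left subtree has 2 nodes {fig, ivy}, right has 4 {fir, sage, moss, bay}.
      Root fig: left subtree has 0 nodes { }, right has 1 {ivy}.
      Root fir: left subtree has 0 nodes { }, right has 3 {sage, moss, bay}.
        Root sage: left subtree has 0 nodes { }, right has 2 {moss, bay}.
          Root moss: left subtree has 0 nodes { }, right has 1 {bay}.
  Root poppy: left subtree has 2 nodes {hop, aster}, right has 0 { }.
    Root hop: left subtree has 0 nodes { }, right has 1 {aster}.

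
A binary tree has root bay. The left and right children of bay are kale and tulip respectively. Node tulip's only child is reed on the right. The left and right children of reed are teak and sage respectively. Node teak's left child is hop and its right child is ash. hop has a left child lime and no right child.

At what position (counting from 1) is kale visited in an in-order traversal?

In-order visits the left subtree, then the node, then the right subtree.
At bay: go left to kale.
  kale is a leaf — visit kale.
Visit bay.
At bay: go right to tulip.
  At tulip: no left child.
  Visit tulip.
  At tulip: go right to reed.
    At reed: go left to teak.
      At teak: go left to hop.
        At hop: go left to lime.
          lime is a leaf — visit lime.
        Visit hop.
        At hop: no right child.
      Visit teak.
      At teak: go right to ash.
        ash is a leaf — visit ash.
    Visit reed.
    At reed: go right to sage.
      sage is a leaf — visit sage.
Full in-order sequence: kale, bay, tulip, lime, hop, teak, ash, reed, sage.

1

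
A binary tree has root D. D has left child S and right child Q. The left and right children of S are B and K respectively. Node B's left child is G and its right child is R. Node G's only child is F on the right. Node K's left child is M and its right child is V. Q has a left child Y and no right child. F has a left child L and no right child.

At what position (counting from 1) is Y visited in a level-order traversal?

6

Level-order visits nodes level by level from the root, left to right within each level.
Level 0: D
Level 1: S, Q
Level 2: B, K, Y
Level 3: G, R, M, V
Level 4: F
Level 5: L
Full level-order sequence: D, S, Q, B, K, Y, G, R, M, V, F, L.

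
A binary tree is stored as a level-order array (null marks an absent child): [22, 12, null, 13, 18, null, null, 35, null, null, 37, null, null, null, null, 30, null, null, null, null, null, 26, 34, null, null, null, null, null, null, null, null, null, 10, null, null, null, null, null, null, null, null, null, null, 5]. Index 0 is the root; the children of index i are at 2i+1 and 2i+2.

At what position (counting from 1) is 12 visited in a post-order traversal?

10

Post-order visits the left subtree, then the right subtree, then the node.
At 22: go left to 12.
  At 12: go left to 13.
    At 13: go left to 35.
      At 35: go left to 30.
        At 30: no left child.
        At 30: go right to 10.
          10 is a leaf — visit 10.
        Visit 30.
      At 35: no right child.
      Visit 35.
    At 13: no right child.
    Visit 13.
  At 12: go right to 18.
    At 18: no left child.
    At 18: go right to 37.
      At 37: go left to 26.
        At 26: go left to 5.
          5 is a leaf — visit 5.
        At 26: no right child.
        Visit 26.
      At 37: go right to 34.
        34 is a leaf — visit 34.
      Visit 37.
    Visit 18.
  Visit 12.
At 22: no right child.
Visit 22.
Full post-order sequence: 10, 30, 35, 13, 5, 26, 34, 37, 18, 12, 22.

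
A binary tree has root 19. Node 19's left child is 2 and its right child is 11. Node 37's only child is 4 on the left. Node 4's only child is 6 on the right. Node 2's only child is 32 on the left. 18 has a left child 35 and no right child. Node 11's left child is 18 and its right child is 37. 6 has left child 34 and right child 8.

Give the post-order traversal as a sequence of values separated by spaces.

32 2 35 18 34 8 6 4 37 11 19

Post-order visits the left subtree, then the right subtree, then the node.
At 19: go left to 2.
  At 2: go left to 32.
    32 is a leaf — visit 32.
  At 2: no right child.
  Visit 2.
At 19: go right to 11.
  At 11: go left to 18.
    At 18: go left to 35.
      35 is a leaf — visit 35.
    At 18: no right child.
    Visit 18.
  At 11: go right to 37.
    At 37: go left to 4.
      At 4: no left child.
      At 4: go right to 6.
        At 6: go left to 34.
          34 is a leaf — visit 34.
        At 6: go right to 8.
          8 is a leaf — visit 8.
        Visit 6.
      Visit 4.
    At 37: no right child.
    Visit 37.
  Visit 11.
Visit 19.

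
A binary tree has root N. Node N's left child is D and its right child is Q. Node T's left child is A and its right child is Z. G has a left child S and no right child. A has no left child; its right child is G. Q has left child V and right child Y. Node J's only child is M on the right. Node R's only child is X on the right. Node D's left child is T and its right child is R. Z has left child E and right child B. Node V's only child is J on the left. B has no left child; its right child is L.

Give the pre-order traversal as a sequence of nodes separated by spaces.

N D T A G S Z E B L R X Q V J M Y

Pre-order visits the node, then its left subtree, then its right subtree.
Visit N.
At N: go left to D.
  Visit D.
  At D: go left to T.
    Visit T.
    At T: go left to A.
      Visit A.
      At A: no left child.
      At A: go right to G.
        Visit G.
        At G: go left to S.
          S is a leaf — visit S.
        At G: no right child.
    At T: go right to Z.
      Visit Z.
      At Z: go left to E.
        E is a leaf — visit E.
      At Z: go right to B.
        Visit B.
        At B: no left child.
        At B: go right to L.
          L is a leaf — visit L.
  At D: go right to R.
    Visit R.
    At R: no left child.
    At R: go right to X.
      X is a leaf — visit X.
At N: go right to Q.
  Visit Q.
  At Q: go left to V.
    Visit V.
    At V: go left to J.
      Visit J.
      At J: no left child.
      At J: go right to M.
        M is a leaf — visit M.
    At V: no right child.
  At Q: go right to Y.
    Y is a leaf — visit Y.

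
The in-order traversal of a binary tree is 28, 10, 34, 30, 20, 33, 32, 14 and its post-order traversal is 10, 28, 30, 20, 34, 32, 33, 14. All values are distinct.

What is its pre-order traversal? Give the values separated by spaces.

14 33 34 28 10 20 30 32

The last element of post-order is the root; it splits in-order into left and right subtrees.
Root 14: left subtree has 7 nodes {28, 10, 34, 30, 20, 33, 32}, right has 0 { }.
  Root 33: left subtree has 5 nodes {28, 10, 34, 30, 20}, right has 1 {32}.
    Root 34: left subtree has 2 nodes {28, 10}, right has 2 {30, 20}.
      Root 28: left subtree has 0 nodes { }, right has 1 {10}.
      Root 20: left subtree has 1 node {30}, right has 0 { }.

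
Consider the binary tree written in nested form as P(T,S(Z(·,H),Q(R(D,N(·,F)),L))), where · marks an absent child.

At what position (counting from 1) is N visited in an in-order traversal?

8

In-order visits the left subtree, then the node, then the right subtree.
At P: go left to T.
  T is a leaf — visit T.
Visit P.
At P: go right to S.
  At S: go left to Z.
    At Z: no left child.
    Visit Z.
    At Z: go right to H.
      H is a leaf — visit H.
  Visit S.
  At S: go right to Q.
    At Q: go left to R.
      At R: go left to D.
        D is a leaf — visit D.
      Visit R.
      At R: go right to N.
        At N: no left child.
        Visit N.
        At N: go right to F.
          F is a leaf — visit F.
    Visit Q.
    At Q: go right to L.
      L is a leaf — visit L.
Full in-order sequence: T, P, Z, H, S, D, R, N, F, Q, L.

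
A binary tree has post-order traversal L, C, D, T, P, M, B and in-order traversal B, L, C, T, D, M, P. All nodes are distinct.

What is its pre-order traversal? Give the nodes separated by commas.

The last element of post-order is the root; it splits in-order into left and right subtrees.
Root B: left subtree has 0 nodes { }, right has 6 {L, C, T, D, M, P}.
  Root M: left subtree has 4 nodes {L, C, T, D}, right has 1 {P}.
    Root T: left subtree has 2 nodes {L, C}, right has 1 {D}.
      Root C: left subtree has 1 node {L}, right has 0 { }.

B, M, T, C, L, D, P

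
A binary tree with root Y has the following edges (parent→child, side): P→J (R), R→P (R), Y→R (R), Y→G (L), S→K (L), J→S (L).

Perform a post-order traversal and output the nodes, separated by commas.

Post-order visits the left subtree, then the right subtree, then the node.
At Y: go left to G.
  G is a leaf — visit G.
At Y: go right to R.
  At R: no left child.
  At R: go right to P.
    At P: no left child.
    At P: go right to J.
      At J: go left to S.
        At S: go left to K.
          K is a leaf — visit K.
        At S: no right child.
        Visit S.
      At J: no right child.
      Visit J.
    Visit P.
  Visit R.
Visit Y.

G, K, S, J, P, R, Y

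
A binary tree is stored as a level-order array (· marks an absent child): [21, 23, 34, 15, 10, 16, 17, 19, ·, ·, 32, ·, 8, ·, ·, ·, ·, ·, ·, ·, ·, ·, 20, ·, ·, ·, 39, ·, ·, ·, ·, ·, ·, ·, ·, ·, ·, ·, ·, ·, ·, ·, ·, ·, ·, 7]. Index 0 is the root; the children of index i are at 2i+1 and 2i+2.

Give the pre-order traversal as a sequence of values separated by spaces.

21 23 15 19 10 32 20 7 34 16 8 39 17

Pre-order visits the node, then its left subtree, then its right subtree.
Visit 21.
At 21: go left to 23.
  Visit 23.
  At 23: go left to 15.
    Visit 15.
    At 15: go left to 19.
      19 is a leaf — visit 19.
    At 15: no right child.
  At 23: go right to 10.
    Visit 10.
    At 10: no left child.
    At 10: go right to 32.
      Visit 32.
      At 32: no left child.
      At 32: go right to 20.
        Visit 20.
        At 20: go left to 7.
          7 is a leaf — visit 7.
        At 20: no right child.
At 21: go right to 34.
  Visit 34.
  At 34: go left to 16.
    Visit 16.
    At 16: no left child.
    At 16: go right to 8.
      Visit 8.
      At 8: no left child.
      At 8: go right to 39.
        39 is a leaf — visit 39.
  At 34: go right to 17.
    17 is a leaf — visit 17.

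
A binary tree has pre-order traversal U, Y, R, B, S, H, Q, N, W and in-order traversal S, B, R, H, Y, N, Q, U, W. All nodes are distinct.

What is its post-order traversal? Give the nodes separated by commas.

The first element of pre-order is the root; it splits in-order into left and right subtrees.
Root U: left subtree has 7 nodes {S, B, R, H, Y, N, Q}, right has 1 {W}.
  Root Y: left subtree has 4 nodes {S, B, R, H}, right has 2 {N, Q}.
    Root R: left subtree has 2 nodes {S, B}, right has 1 {H}.
      Root B: left subtree has 1 node {S}, right has 0 { }.
    Root Q: left subtree has 1 node {N}, right has 0 { }.

S, B, H, R, N, Q, Y, W, U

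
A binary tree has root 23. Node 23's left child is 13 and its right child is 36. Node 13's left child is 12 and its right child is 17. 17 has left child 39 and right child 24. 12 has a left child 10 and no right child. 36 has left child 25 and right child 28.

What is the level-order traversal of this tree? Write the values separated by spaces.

Level-order visits nodes level by level from the root, left to right within each level.
Level 0: 23
Level 1: 13, 36
Level 2: 12, 17, 25, 28
Level 3: 10, 39, 24

23 13 36 12 17 25 28 10 39 24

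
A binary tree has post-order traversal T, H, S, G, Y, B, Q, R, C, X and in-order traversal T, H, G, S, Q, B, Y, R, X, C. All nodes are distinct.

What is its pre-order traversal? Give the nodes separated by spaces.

The last element of post-order is the root; it splits in-order into left and right subtrees.
Root X: left subtree has 8 nodes {T, H, G, S, Q, B, Y, R}, right has 1 {C}.
  Root R: left subtree has 7 nodes {T, H, G, S, Q, B, Y}, right has 0 { }.
    Root Q: left subtree has 4 nodes {T, H, G, S}, right has 2 {B, Y}.
      Root G: left subtree has 2 nodes {T, H}, right has 1 {S}.
        Root H: left subtree has 1 node {T}, right has 0 { }.
      Root B: left subtree has 0 nodes { }, right has 1 {Y}.

X R Q G H T S B Y C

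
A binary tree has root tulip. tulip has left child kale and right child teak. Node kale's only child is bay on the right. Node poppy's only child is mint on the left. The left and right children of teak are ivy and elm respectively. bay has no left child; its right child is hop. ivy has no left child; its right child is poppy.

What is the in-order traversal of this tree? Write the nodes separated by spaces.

kale bay hop tulip ivy mint poppy teak elm

In-order visits the left subtree, then the node, then the right subtree.
At tulip: go left to kale.
  At kale: no left child.
  Visit kale.
  At kale: go right to bay.
    At bay: no left child.
    Visit bay.
    At bay: go right to hop.
      hop is a leaf — visit hop.
Visit tulip.
At tulip: go right to teak.
  At teak: go left to ivy.
    At ivy: no left child.
    Visit ivy.
    At ivy: go right to poppy.
      At poppy: go left to mint.
        mint is a leaf — visit mint.
      Visit poppy.
      At poppy: no right child.
  Visit teak.
  At teak: go right to elm.
    elm is a leaf — visit elm.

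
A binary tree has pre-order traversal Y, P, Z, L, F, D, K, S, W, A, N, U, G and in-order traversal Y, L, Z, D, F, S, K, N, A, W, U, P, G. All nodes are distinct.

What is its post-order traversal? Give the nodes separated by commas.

L, D, S, N, A, U, W, K, F, Z, G, P, Y

The first element of pre-order is the root; it splits in-order into left and right subtrees.
Root Y: left subtree has 0 nodes { }, right has 12 {L, Z, D, F, S, K, N, A, W, U, P, G}.
  Root P: left subtree has 10 nodes {L, Z, D, F, S, K, N, A, W, U}, right has 1 {G}.
    Root Z: left subtree has 1 node {L}, right has 8 {D, F, S, K, N, A, W, U}.
      Root F: left subtree has 1 node {D}, right has 6 {S, K, N, A, W, U}.
        Root K: left subtree has 1 node {S}, right has 4 {N, A, W, U}.
          Root W: left subtree has 2 nodes {N, A}, right has 1 {U}.
            Root A: left subtree has 1 node {N}, right has 0 { }.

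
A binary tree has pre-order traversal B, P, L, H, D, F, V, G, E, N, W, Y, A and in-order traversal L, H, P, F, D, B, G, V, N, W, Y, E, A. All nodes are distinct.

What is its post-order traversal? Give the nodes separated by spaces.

The first element of pre-order is the root; it splits in-order into left and right subtrees.
Root B: left subtree has 5 nodes {L, H, P, F, D}, right has 7 {G, V, N, W, Y, E, A}.
  Root P: left subtree has 2 nodes {L, H}, right has 2 {F, D}.
    Root L: left subtree has 0 nodes { }, right has 1 {H}.
    Root D: left subtree has 1 node {F}, right has 0 { }.
  Root V: left subtree has 1 node {G}, right has 5 {N, W, Y, E, A}.
    Root E: left subtree has 3 nodes {N, W, Y}, right has 1 {A}.
      Root N: left subtree has 0 nodes { }, right has 2 {W, Y}.
        Root W: left subtree has 0 nodes { }, right has 1 {Y}.

H L F D P G Y W N A E V B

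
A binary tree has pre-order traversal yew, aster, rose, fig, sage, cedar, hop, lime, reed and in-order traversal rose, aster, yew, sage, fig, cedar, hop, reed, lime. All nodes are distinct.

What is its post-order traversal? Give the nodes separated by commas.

rose, aster, sage, reed, lime, hop, cedar, fig, yew

The first element of pre-order is the root; it splits in-order into left and right subtrees.
Root yew: left subtree has 2 nodes {rose, aster}, right has 6 {sage, fig, cedar, hop, reed, lime}.
  Root aster: left subtree has 1 node {rose}, right has 0 { }.
  Root fig: left subtree has 1 node {sage}, right has 4 {cedar, hop, reed, lime}.
    Root cedar: left subtree has 0 nodes { }, right has 3 {hop, reed, lime}.
      Root hop: left subtree has 0 nodes { }, right has 2 {reed, lime}.
        Root lime: left subtree has 1 node {reed}, right has 0 { }.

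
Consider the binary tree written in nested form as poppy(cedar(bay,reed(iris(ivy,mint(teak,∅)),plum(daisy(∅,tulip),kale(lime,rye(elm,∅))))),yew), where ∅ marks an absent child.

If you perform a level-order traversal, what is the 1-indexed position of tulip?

13

Level-order visits nodes level by level from the root, left to right within each level.
Level 0: poppy
Level 1: cedar, yew
Level 2: bay, reed
Level 3: iris, plum
Level 4: ivy, mint, daisy, kale
Level 5: teak, tulip, lime, rye
Level 6: elm
Full level-order sequence: poppy, cedar, yew, bay, reed, iris, plum, ivy, mint, daisy, kale, teak, tulip, lime, rye, elm.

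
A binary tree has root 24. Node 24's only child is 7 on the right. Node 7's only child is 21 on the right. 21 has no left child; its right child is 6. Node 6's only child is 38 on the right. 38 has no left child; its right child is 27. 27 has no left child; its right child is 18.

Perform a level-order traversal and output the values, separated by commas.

24, 7, 21, 6, 38, 27, 18

Level-order visits nodes level by level from the root, left to right within each level.
Level 0: 24
Level 1: 7
Level 2: 21
Level 3: 6
Level 4: 38
Level 5: 27
Level 6: 18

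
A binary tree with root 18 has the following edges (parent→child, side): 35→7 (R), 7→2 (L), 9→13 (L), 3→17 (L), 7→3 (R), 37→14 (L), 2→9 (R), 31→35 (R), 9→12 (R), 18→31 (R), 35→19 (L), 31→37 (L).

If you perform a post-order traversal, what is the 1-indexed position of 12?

5

Post-order visits the left subtree, then the right subtree, then the node.
At 18: no left child.
At 18: go right to 31.
  At 31: go left to 37.
    At 37: go left to 14.
      14 is a leaf — visit 14.
    At 37: no right child.
    Visit 37.
  At 31: go right to 35.
    At 35: go left to 19.
      19 is a leaf — visit 19.
    At 35: go right to 7.
      At 7: go left to 2.
        At 2: no left child.
        At 2: go right to 9.
          At 9: go left to 13.
            13 is a leaf — visit 13.
          At 9: go right to 12.
            12 is a leaf — visit 12.
          Visit 9.
        Visit 2.
      At 7: go right to 3.
        At 3: go left to 17.
          17 is a leaf — visit 17.
        At 3: no right child.
        Visit 3.
      Visit 7.
    Visit 35.
  Visit 31.
Visit 18.
Full post-order sequence: 14, 37, 19, 13, 12, 9, 2, 17, 3, 7, 35, 31, 18.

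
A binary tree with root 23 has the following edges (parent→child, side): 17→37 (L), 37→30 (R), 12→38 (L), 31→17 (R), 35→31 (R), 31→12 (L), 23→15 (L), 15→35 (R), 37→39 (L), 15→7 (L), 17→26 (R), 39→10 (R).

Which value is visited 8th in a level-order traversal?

38

Level-order visits nodes level by level from the root, left to right within each level.
Level 0: 23
Level 1: 15
Level 2: 7, 35
Level 3: 31
Level 4: 12, 17
Level 5: 38, 37, 26
Level 6: 39, 30
Level 7: 10
Full level-order sequence: 23, 15, 7, 35, 31, 12, 17, 38, 37, 26, 39, 30, 10.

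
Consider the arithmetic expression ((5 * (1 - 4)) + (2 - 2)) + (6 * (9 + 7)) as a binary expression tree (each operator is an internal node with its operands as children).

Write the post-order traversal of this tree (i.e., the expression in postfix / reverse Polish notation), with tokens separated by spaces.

5 1 4 - * 2 2 - + 6 9 7 + * +

Post-order on an expression tree gives postfix notation: for each operator, emit left operand, right operand, then the operator.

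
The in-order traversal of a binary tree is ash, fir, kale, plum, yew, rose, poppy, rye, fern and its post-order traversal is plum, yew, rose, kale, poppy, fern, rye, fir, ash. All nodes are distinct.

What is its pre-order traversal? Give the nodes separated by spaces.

The last element of post-order is the root; it splits in-order into left and right subtrees.
Root ash: left subtree has 0 nodes { }, right has 8 {fir, kale, plum, yew, rose, poppy, rye, fern}.
  Root fir: left subtree has 0 nodes { }, right has 7 {kale, plum, yew, rose, poppy, rye, fern}.
    Root rye: left subtree has 5 nodes {kale, plum, yew, rose, poppy}, right has 1 {fern}.
      Root poppy: left subtree has 4 nodes {kale, plum, yew, rose}, right has 0 { }.
        Root kale: left subtree has 0 nodes { }, right has 3 {plum, yew, rose}.
          Root rose: left subtree has 2 nodes {plum, yew}, right has 0 { }.
            Root yew: left subtree has 1 node {plum}, right has 0 { }.

ash fir rye poppy kale rose yew plum fern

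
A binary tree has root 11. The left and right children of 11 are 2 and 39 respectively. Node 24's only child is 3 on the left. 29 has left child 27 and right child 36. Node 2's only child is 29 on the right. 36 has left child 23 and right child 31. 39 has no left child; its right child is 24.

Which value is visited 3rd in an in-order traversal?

29

In-order visits the left subtree, then the node, then the right subtree.
At 11: go left to 2.
  At 2: no left child.
  Visit 2.
  At 2: go right to 29.
    At 29: go left to 27.
      27 is a leaf — visit 27.
    Visit 29.
    At 29: go right to 36.
      At 36: go left to 23.
        23 is a leaf — visit 23.
      Visit 36.
      At 36: go right to 31.
        31 is a leaf — visit 31.
Visit 11.
At 11: go right to 39.
  At 39: no left child.
  Visit 39.
  At 39: go right to 24.
    At 24: go left to 3.
      3 is a leaf — visit 3.
    Visit 24.
    At 24: no right child.
Full in-order sequence: 2, 27, 29, 23, 36, 31, 11, 39, 3, 24.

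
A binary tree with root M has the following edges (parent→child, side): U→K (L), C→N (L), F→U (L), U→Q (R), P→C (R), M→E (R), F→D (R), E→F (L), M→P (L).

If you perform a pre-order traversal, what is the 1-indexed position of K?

8

Pre-order visits the node, then its left subtree, then its right subtree.
Visit M.
At M: go left to P.
  Visit P.
  At P: no left child.
  At P: go right to C.
    Visit C.
    At C: go left to N.
      N is a leaf — visit N.
    At C: no right child.
At M: go right to E.
  Visit E.
  At E: go left to F.
    Visit F.
    At F: go left to U.
      Visit U.
      At U: go left to K.
        K is a leaf — visit K.
      At U: go right to Q.
        Q is a leaf — visit Q.
    At F: go right to D.
      D is a leaf — visit D.
  At E: no right child.
Full pre-order sequence: M, P, C, N, E, F, U, K, Q, D.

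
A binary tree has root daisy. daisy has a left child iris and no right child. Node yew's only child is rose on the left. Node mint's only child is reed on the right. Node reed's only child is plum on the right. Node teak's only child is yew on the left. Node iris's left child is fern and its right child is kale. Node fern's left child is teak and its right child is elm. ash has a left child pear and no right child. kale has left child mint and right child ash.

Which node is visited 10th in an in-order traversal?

kale

In-order visits the left subtree, then the node, then the right subtree.
At daisy: go left to iris.
  At iris: go left to fern.
    At fern: go left to teak.
      At teak: go left to yew.
        At yew: go left to rose.
          rose is a leaf — visit rose.
        Visit yew.
        At yew: no right child.
      Visit teak.
      At teak: no right child.
    Visit fern.
    At fern: go right to elm.
      elm is a leaf — visit elm.
  Visit iris.
  At iris: go right to kale.
    At kale: go left to mint.
      At mint: no left child.
      Visit mint.
      At mint: go right to reed.
        At reed: no left child.
        Visit reed.
        At reed: go right to plum.
          plum is a leaf — visit plum.
    Visit kale.
    At kale: go right to ash.
      At ash: go left to pear.
        pear is a leaf — visit pear.
      Visit ash.
      At ash: no right child.
Visit daisy.
At daisy: no right child.
Full in-order sequence: rose, yew, teak, fern, elm, iris, mint, reed, plum, kale, pear, ash, daisy.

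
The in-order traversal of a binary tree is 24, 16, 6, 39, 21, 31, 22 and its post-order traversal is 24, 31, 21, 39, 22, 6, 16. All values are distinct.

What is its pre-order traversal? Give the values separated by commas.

16, 24, 6, 22, 39, 21, 31

The last element of post-order is the root; it splits in-order into left and right subtrees.
Root 16: left subtree has 1 node {24}, right has 5 {6, 39, 21, 31, 22}.
  Root 6: left subtree has 0 nodes { }, right has 4 {39, 21, 31, 22}.
    Root 22: left subtree has 3 nodes {39, 21, 31}, right has 0 { }.
      Root 39: left subtree has 0 nodes { }, right has 2 {21, 31}.
        Root 21: left subtree has 0 nodes { }, right has 1 {31}.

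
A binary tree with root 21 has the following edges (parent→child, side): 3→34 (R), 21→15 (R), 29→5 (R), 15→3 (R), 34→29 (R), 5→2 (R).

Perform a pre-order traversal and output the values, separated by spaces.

21 15 3 34 29 5 2

Pre-order visits the node, then its left subtree, then its right subtree.
Visit 21.
At 21: no left child.
At 21: go right to 15.
  Visit 15.
  At 15: no left child.
  At 15: go right to 3.
    Visit 3.
    At 3: no left child.
    At 3: go right to 34.
      Visit 34.
      At 34: no left child.
      At 34: go right to 29.
        Visit 29.
        At 29: no left child.
        At 29: go right to 5.
          Visit 5.
          At 5: no left child.
          At 5: go right to 2.
            2 is a leaf — visit 2.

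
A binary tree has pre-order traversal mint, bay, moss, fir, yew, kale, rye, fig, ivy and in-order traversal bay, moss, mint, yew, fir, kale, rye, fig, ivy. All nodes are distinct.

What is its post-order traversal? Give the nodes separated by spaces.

The first element of pre-order is the root; it splits in-order into left and right subtrees.
Root mint: left subtree has 2 nodes {bay, moss}, right has 6 {yew, fir, kale, rye, fig, ivy}.
  Root bay: left subtree has 0 nodes { }, right has 1 {moss}.
  Root fir: left subtree has 1 node {yew}, right has 4 {kale, rye, fig, ivy}.
    Root kale: left subtree has 0 nodes { }, right has 3 {rye, fig, ivy}.
      Root rye: left subtree has 0 nodes { }, right has 2 {fig, ivy}.
        Root fig: left subtree has 0 nodes { }, right has 1 {ivy}.

moss bay yew ivy fig rye kale fir mint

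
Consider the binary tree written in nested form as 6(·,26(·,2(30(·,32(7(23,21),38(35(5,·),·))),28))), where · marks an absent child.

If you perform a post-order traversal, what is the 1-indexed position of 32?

7

Post-order visits the left subtree, then the right subtree, then the node.
At 6: no left child.
At 6: go right to 26.
  At 26: no left child.
  At 26: go right to 2.
    At 2: go left to 30.
      At 30: no left child.
      At 30: go right to 32.
        At 32: go left to 7.
          At 7: go left to 23.
            23 is a leaf — visit 23.
          At 7: go right to 21.
            21 is a leaf — visit 21.
          Visit 7.
        At 32: go right to 38.
          At 38: go left to 35.
            At 35: go left to 5.
              5 is a leaf — visit 5.
            At 35: no right child.
            Visit 35.
          At 38: no right child.
          Visit 38.
        Visit 32.
      Visit 30.
    At 2: go right to 28.
      28 is a leaf — visit 28.
    Visit 2.
  Visit 26.
Visit 6.
Full post-order sequence: 23, 21, 7, 5, 35, 38, 32, 30, 28, 2, 26, 6.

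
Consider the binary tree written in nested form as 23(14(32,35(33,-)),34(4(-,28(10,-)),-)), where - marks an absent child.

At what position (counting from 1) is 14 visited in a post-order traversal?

Post-order visits the left subtree, then the right subtree, then the node.
At 23: go left to 14.
  At 14: go left to 32.
    32 is a leaf — visit 32.
  At 14: go right to 35.
    At 35: go left to 33.
      33 is a leaf — visit 33.
    At 35: no right child.
    Visit 35.
  Visit 14.
At 23: go right to 34.
  At 34: go left to 4.
    At 4: no left child.
    At 4: go right to 28.
      At 28: go left to 10.
        10 is a leaf — visit 10.
      At 28: no right child.
      Visit 28.
    Visit 4.
  At 34: no right child.
  Visit 34.
Visit 23.
Full post-order sequence: 32, 33, 35, 14, 10, 28, 4, 34, 23.

4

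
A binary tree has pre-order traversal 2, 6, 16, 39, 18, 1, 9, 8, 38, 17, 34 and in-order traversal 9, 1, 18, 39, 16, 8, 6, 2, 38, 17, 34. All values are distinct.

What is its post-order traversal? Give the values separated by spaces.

The first element of pre-order is the root; it splits in-order into left and right subtrees.
Root 2: left subtree has 7 nodes {9, 1, 18, 39, 16, 8, 6}, right has 3 {38, 17, 34}.
  Root 6: left subtree has 6 nodes {9, 1, 18, 39, 16, 8}, right has 0 { }.
    Root 16: left subtree has 4 nodes {9, 1, 18, 39}, right has 1 {8}.
      Root 39: left subtree has 3 nodes {9, 1, 18}, right has 0 { }.
        Root 18: left subtree has 2 nodes {9, 1}, right has 0 { }.
          Root 1: left subtree has 1 node {9}, right has 0 { }.
  Root 38: left subtree has 0 nodes { }, right has 2 {17, 34}.
    Root 17: left subtree has 0 nodes { }, right has 1 {34}.

9 1 18 39 8 16 6 34 17 38 2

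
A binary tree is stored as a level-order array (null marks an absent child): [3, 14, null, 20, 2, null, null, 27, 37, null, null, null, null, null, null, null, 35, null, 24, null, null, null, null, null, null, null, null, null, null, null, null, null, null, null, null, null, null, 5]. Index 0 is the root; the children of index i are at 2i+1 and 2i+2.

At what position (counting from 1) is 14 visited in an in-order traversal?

In-order visits the left subtree, then the node, then the right subtree.
At 3: go left to 14.
  At 14: go left to 20.
    At 20: go left to 27.
      At 27: no left child.
      Visit 27.
      At 27: go right to 35.
        35 is a leaf — visit 35.
    Visit 20.
    At 20: go right to 37.
      At 37: no left child.
      Visit 37.
      At 37: go right to 24.
        At 24: go left to 5.
          5 is a leaf — visit 5.
        Visit 24.
        At 24: no right child.
  Visit 14.
  At 14: go right to 2.
    2 is a leaf — visit 2.
Visit 3.
At 3: no right child.
Full in-order sequence: 27, 35, 20, 37, 5, 24, 14, 2, 3.

7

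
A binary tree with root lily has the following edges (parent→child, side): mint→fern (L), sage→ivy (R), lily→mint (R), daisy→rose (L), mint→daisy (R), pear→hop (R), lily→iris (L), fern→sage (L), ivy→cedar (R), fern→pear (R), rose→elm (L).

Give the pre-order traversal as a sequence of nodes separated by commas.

lily, iris, mint, fern, sage, ivy, cedar, pear, hop, daisy, rose, elm

Pre-order visits the node, then its left subtree, then its right subtree.
Visit lily.
At lily: go left to iris.
  iris is a leaf — visit iris.
At lily: go right to mint.
  Visit mint.
  At mint: go left to fern.
    Visit fern.
    At fern: go left to sage.
      Visit sage.
      At sage: no left child.
      At sage: go right to ivy.
        Visit ivy.
        At ivy: no left child.
        At ivy: go right to cedar.
          cedar is a leaf — visit cedar.
    At fern: go right to pear.
      Visit pear.
      At pear: no left child.
      At pear: go right to hop.
        hop is a leaf — visit hop.
  At mint: go right to daisy.
    Visit daisy.
    At daisy: go left to rose.
      Visit rose.
      At rose: go left to elm.
        elm is a leaf — visit elm.
      At rose: no right child.
    At daisy: no right child.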